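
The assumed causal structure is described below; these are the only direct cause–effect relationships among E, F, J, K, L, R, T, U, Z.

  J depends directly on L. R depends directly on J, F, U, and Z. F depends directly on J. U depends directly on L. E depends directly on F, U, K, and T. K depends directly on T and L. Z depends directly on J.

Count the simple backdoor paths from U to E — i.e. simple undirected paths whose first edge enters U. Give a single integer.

A backdoor path from U to E is any simple undirected path whose first edge points into U (i.e. leaves U via a parent).
Parents of U: {L}.
Enumerating:
  P1: U <- L -> J -> F -> E
  P2: U <- L -> J -> Z -> R <- F -> E
  P3: U <- L -> J -> R <- F -> E
  P4: U <- L -> K <- T -> E
  P5: U <- L -> K -> E
That exhausts the simple backdoor paths. Count: 5.

5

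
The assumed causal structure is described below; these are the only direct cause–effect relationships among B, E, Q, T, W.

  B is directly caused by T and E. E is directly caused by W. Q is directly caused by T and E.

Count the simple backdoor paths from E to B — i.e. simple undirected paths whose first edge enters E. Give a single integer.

0

A backdoor path from E to B is any simple undirected path whose first edge points into E (i.e. leaves E via a parent).
Parents of E: {W}.
No simple path from any parent of E reaches B without revisiting E, so there are no backdoor paths.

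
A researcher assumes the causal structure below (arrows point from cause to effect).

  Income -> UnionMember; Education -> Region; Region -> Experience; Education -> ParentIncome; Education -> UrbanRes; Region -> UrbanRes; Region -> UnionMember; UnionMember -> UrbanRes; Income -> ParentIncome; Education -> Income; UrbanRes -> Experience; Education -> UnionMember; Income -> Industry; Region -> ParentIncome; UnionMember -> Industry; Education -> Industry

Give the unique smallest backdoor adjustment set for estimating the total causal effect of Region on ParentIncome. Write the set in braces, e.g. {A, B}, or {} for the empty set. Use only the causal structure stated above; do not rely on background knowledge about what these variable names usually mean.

{Education}

Variables eligible for adjustment (non-descendants of Region, excluding Region and ParentIncome): {Education, Income}.
Backdoor paths from Region to ParentIncome:
  P1: Region <- Education -> Income -> ParentIncome
  P2: Region <- Education -> UnionMember <- Income -> ParentIncome
  P3: Region <- Education -> UnionMember -> Industry <- Income -> ParentIncome
  P4: Region <- Education -> UrbanRes <- UnionMember <- Income -> ParentIncome
  P5: Region <- Education -> UrbanRes <- UnionMember -> Industry <- Income -> ParentIncome
  P6: Region <- Education -> ParentIncome
  P7: Region <- Education -> Industry <- Income -> ParentIncome
  P8: Region <- Education -> Industry <- UnionMember <- Income -> ParentIncome
The empty set is not sufficient: P1 (Region <- Education -> Income -> ParentIncome) has no collider blocking it and no conditioned non-collider, so it is open.
Try {Education}:
  P1: blocked at fork node Education ∈ conditioning set.
  P2: blocked at fork node Education ∈ conditioning set.
  P3: blocked at fork node Education ∈ conditioning set.
  P4: blocked at fork node Education ∈ conditioning set.
  P5: blocked at fork node Education ∈ conditioning set.
  P6: blocked at fork node Education ∈ conditioning set.
  P7: blocked at fork node Education ∈ conditioning set.
  P8: blocked at fork node Education ∈ conditioning set.
{Education} contains no descendant of Region and blocks every backdoor path.
No other singleton works — e.g. {Income} leaves P6 open — so {Education} is the unique smallest valid adjustment set.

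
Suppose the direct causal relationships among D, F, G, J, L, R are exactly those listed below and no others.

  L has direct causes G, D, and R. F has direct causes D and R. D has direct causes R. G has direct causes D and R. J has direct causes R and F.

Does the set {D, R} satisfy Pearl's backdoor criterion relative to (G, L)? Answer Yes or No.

Backdoor paths from G to L (paths whose first edge points into G):
  P1: G <- R -> D -> L
  P2: G <- R -> F <- D -> L
  P3: G <- R -> L
  P4: G <- R -> J <- F <- D -> L
  P5: G <- D <- R -> L
  P6: G <- D -> F <- R -> L
  P7: G <- D -> F -> J <- R -> L
  P8: G <- D -> L
Condition 1 (no descendant of G in the set): holds — descendants of G are {L}; none are in {D, R}.
Condition 2 (every backdoor path blocked by {D, R}):
  P1: blocked at fork node R ∈ conditioning set.
  P2: blocked at fork node R ∈ conditioning set.
  P3: blocked at fork node R ∈ conditioning set.
  P4: blocked at fork node R ∈ conditioning set.
  P5: blocked at chain node D ∈ conditioning set.
  P6: blocked at fork node D ∈ conditioning set.
  P7: blocked at fork node D ∈ conditioning set.
  P8: blocked at fork node D ∈ conditioning set.
{D, R} satisfies the backdoor criterion.

Yes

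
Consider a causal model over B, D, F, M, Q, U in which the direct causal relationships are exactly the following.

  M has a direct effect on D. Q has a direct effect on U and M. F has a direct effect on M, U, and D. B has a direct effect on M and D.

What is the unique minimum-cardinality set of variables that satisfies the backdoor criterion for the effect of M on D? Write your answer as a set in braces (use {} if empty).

{B, F}

Variables eligible for adjustment (non-descendants of M, excluding M and D): {B, F, Q, U}.
Backdoor paths from M to D:
  P1: M <- F -> D
  P2: M <- B -> D
  P3: M <- Q -> U <- F -> D
The empty set is not sufficient: P1 (M <- F -> D) has no collider blocking it and no conditioned non-collider, so it is open.
Try {B, F}:
  P1: blocked at fork node F ∈ conditioning set.
  P2: blocked at fork node B ∈ conditioning set.
  P3: blocked at collider U (neither it nor any descendant is in the conditioning set).
{B, F} contains no descendant of M and blocks every backdoor path.
Every element of {B, F} is needed (dropping B leaves P2 open; dropping F leaves P1 open), so no proper subset is valid.
Among all size-2 subsets of the eligible variables, only {B, F} blocks every backdoor path, so it is the unique smallest valid adjustment set.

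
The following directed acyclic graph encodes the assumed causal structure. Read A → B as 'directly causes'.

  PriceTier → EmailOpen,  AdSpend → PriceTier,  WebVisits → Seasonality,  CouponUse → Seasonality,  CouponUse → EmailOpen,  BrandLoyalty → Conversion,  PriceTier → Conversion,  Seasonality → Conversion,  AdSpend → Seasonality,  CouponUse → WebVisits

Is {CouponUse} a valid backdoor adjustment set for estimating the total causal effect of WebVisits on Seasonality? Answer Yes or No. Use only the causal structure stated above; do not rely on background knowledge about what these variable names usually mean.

Backdoor paths from WebVisits to Seasonality (paths whose first edge points into WebVisits):
  P1: WebVisits <- CouponUse -> EmailOpen <- PriceTier <- AdSpend -> Seasonality
  P2: WebVisits <- CouponUse -> EmailOpen <- PriceTier -> Conversion <- Seasonality
  P3: WebVisits <- CouponUse -> Seasonality
Condition 1 (no descendant of WebVisits in the set): holds — descendants of WebVisits are {Conversion, Seasonality}; none are in {CouponUse}.
Condition 2 (every backdoor path blocked by {CouponUse}):
  P1: blocked at fork node CouponUse ∈ conditioning set.
  P2: blocked at fork node CouponUse ∈ conditioning set.
  P3: blocked at fork node CouponUse ∈ conditioning set.
{CouponUse} satisfies the backdoor criterion.

Yes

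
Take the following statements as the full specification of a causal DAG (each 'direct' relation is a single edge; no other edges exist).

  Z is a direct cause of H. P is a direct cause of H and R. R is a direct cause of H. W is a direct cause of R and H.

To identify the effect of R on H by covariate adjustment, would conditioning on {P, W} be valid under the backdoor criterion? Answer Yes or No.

Yes

Backdoor paths from R to H (paths whose first edge points into R):
  P1: R <- P -> H
  P2: R <- W -> H
Condition 1 (no descendant of R in the set): holds — descendants of R are {H}; none are in {P, W}.
Condition 2 (every backdoor path blocked by {P, W}):
  P1: blocked at fork node P ∈ conditioning set.
  P2: blocked at fork node W ∈ conditioning set.
{P, W} satisfies the backdoor criterion.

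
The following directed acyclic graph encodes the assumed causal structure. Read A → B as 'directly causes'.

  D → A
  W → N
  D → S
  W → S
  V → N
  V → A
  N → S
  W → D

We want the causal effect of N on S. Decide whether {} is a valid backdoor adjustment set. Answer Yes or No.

Backdoor paths from N to S (paths whose first edge points into N):
  P1: N <- V -> A <- D <- W -> S
  P2: N <- V -> A <- D -> S
  P3: N <- W -> D -> S
  P4: N <- W -> S
Condition 1 (no descendant of N in the set): holds — descendants of N are {S}; none are in {}.
Condition 2 (every backdoor path blocked by {}):
  P1: blocked at collider A (neither it nor any descendant is in the conditioning set).
  P2: blocked at collider A (neither it nor any descendant is in the conditioning set).
  P3: open — no interior node is in the conditioning set.
  P4: open — no interior node is in the conditioning set.
{} does not satisfy the backdoor criterion.

No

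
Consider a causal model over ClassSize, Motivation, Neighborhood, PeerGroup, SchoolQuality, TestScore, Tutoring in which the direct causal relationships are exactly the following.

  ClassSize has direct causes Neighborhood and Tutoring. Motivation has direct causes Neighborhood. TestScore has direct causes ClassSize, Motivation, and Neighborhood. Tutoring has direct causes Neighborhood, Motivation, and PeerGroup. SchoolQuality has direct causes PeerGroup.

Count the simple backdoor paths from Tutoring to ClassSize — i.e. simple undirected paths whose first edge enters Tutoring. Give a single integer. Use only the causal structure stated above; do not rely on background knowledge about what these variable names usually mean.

7

A backdoor path from Tutoring to ClassSize is any simple undirected path whose first edge points into Tutoring (i.e. leaves Tutoring via a parent).
Parents of Tutoring: {Motivation, Neighborhood, PeerGroup}.
Enumerating:
  P1: Tutoring <- Neighborhood -> Motivation -> TestScore <- ClassSize
  P2: Tutoring <- Neighborhood -> ClassSize
  P3: Tutoring <- Neighborhood -> TestScore <- ClassSize
  P4: Tutoring <- Motivation <- Neighborhood -> ClassSize
  P5: Tutoring <- Motivation <- Neighborhood -> TestScore <- ClassSize
  P6: Tutoring <- Motivation -> TestScore <- Neighborhood -> ClassSize
  P7: Tutoring <- Motivation -> TestScore <- ClassSize
That exhausts the simple backdoor paths. Count: 7.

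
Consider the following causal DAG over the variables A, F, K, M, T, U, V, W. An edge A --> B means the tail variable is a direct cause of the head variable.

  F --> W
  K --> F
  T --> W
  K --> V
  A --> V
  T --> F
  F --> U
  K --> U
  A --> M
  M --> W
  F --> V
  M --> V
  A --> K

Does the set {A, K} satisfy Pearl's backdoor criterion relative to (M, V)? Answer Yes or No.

Backdoor paths from M to V (paths whose first edge points into M):
  P1: M <- A -> K -> F -> V
  P2: M <- A -> K -> U <- F -> V
  P3: M <- A -> K -> V
  P4: M <- A -> V
Condition 1 (no descendant of M in the set): holds — descendants of M are {V, W}; none are in {A, K}.
Condition 2 (every backdoor path blocked by {A, K}):
  P1: blocked at fork node A ∈ conditioning set.
  P2: blocked at fork node A ∈ conditioning set.
  P3: blocked at fork node A ∈ conditioning set.
  P4: blocked at fork node A ∈ conditioning set.
{A, K} satisfies the backdoor criterion.

Yes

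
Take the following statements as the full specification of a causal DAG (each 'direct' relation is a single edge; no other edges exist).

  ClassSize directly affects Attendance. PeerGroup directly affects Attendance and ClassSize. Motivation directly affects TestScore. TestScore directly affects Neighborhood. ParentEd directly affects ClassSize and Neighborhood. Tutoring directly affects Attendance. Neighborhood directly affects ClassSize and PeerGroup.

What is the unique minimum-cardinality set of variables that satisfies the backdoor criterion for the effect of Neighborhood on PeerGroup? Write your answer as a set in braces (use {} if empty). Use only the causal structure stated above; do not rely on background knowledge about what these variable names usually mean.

Variables eligible for adjustment (non-descendants of Neighborhood, excluding Neighborhood and PeerGroup): {Motivation, ParentEd, TestScore, Tutoring}.
Backdoor paths from Neighborhood to PeerGroup:
  P1: Neighborhood <- ParentEd -> ClassSize <- PeerGroup
  P2: Neighborhood <- ParentEd -> ClassSize -> Attendance <- PeerGroup
Each backdoor path contains an unconditioned collider, so every path is already blocked with the empty conditioning set:
  P1: blocked at collider ClassSize (neither it nor any descendant is in the conditioning set).
  P2: blocked at collider Attendance (neither it nor any descendant is in the conditioning set).
The empty set is therefore the unique smallest valid set.

{}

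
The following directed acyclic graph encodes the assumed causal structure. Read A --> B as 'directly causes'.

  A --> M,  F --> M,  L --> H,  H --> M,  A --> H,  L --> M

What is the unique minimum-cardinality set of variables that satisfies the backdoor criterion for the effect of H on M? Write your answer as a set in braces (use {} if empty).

Variables eligible for adjustment (non-descendants of H, excluding H and M): {A, F, L}.
Backdoor paths from H to M:
  P1: H <- A -> M
  P2: H <- L -> M
The empty set is not sufficient: P1 (H <- A -> M) has no collider blocking it and no conditioned non-collider, so it is open.
Try {A, L}:
  P1: blocked at fork node A ∈ conditioning set.
  P2: blocked at fork node L ∈ conditioning set.
{A, L} contains no descendant of H and blocks every backdoor path.
Every element of {A, L} is needed (dropping A leaves P1 open; dropping L leaves P2 open), so no proper subset is valid.
Among all size-2 subsets of the eligible variables, only {A, L} blocks every backdoor path, so it is the unique smallest valid adjustment set.

{A, L}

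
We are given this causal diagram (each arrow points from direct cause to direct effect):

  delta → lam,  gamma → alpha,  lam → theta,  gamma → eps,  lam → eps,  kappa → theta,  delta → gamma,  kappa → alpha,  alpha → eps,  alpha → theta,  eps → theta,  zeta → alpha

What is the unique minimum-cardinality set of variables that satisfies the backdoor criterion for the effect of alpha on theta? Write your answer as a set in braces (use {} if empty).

{gamma, kappa}

Variables eligible for adjustment (non-descendants of alpha, excluding alpha and theta): {delta, gamma, kappa, lam, zeta}.
Backdoor paths from alpha to theta:
  P1: alpha <- kappa -> theta
  P2: alpha <- gamma <- delta -> lam -> eps -> theta
  P3: alpha <- gamma <- delta -> lam -> theta
  P4: alpha <- gamma -> eps <- lam -> theta
  P5: alpha <- gamma -> eps -> theta
The empty set is not sufficient: P1 (alpha <- kappa -> theta) has no collider blocking it and no conditioned non-collider, so it is open.
Try {gamma, kappa}:
  P1: blocked at fork node kappa ∈ conditioning set.
  P2: blocked at chain node gamma ∈ conditioning set.
  P3: blocked at chain node gamma ∈ conditioning set.
  P4: blocked at fork node gamma ∈ conditioning set.
  P5: blocked at fork node gamma ∈ conditioning set.
{gamma, kappa} contains no descendant of alpha and blocks every backdoor path.
Every element of {gamma, kappa} is needed (dropping gamma leaves P2 open; dropping kappa leaves P1 open), so no proper subset is valid.
Among all size-2 subsets of the eligible variables, only {gamma, kappa} blocks every backdoor path, so it is the unique smallest valid adjustment set.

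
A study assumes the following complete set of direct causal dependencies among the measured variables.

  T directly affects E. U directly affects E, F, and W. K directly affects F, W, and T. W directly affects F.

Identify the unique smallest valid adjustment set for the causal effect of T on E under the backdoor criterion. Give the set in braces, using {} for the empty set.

Variables eligible for adjustment (non-descendants of T, excluding T and E): {F, K, U, W}.
Backdoor paths from T to E:
  P1: T <- K -> W <- U -> E
  P2: T <- K -> W -> F <- U -> E
  P3: T <- K -> F <- U -> E
  P4: T <- K -> F <- W <- U -> E
Each backdoor path contains an unconditioned collider, so every path is already blocked with the empty conditioning set:
  P1: blocked at collider W (neither it nor any descendant is in the conditioning set).
  P2: blocked at collider F (neither it nor any descendant is in the conditioning set).
  P3: blocked at collider F (neither it nor any descendant is in the conditioning set).
  P4: blocked at collider F (neither it nor any descendant is in the conditioning set).
The empty set is therefore the unique smallest valid set.

{}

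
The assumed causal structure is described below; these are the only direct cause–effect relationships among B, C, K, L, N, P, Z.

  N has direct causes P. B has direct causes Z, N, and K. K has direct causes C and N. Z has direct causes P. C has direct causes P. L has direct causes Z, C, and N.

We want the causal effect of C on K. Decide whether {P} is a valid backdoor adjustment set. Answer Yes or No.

Backdoor paths from C to K (paths whose first edge points into C):
  P1: C <- P -> Z -> L <- N -> K
  P2: C <- P -> Z -> L <- N -> B <- K
  P3: C <- P -> Z -> B <- N -> K
  P4: C <- P -> Z -> B <- K
  P5: C <- P -> N -> L <- Z -> B <- K
  P6: C <- P -> N -> K
  P7: C <- P -> N -> B <- K
Condition 1 (no descendant of C in the set): holds — descendants of C are {B, K, L}; none are in {P}.
Condition 2 (every backdoor path blocked by {P}):
  P1: blocked at fork node P ∈ conditioning set.
  P2: blocked at fork node P ∈ conditioning set.
  P3: blocked at fork node P ∈ conditioning set.
  P4: blocked at fork node P ∈ conditioning set.
  P5: blocked at fork node P ∈ conditioning set.
  P6: blocked at fork node P ∈ conditioning set.
  P7: blocked at fork node P ∈ conditioning set.
{P} satisfies the backdoor criterion.

Yes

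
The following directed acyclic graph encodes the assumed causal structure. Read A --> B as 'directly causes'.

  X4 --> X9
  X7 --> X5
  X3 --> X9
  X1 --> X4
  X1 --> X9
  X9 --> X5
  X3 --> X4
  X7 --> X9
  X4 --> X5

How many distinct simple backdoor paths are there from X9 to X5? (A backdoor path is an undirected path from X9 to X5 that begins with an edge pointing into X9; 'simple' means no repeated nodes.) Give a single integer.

4

A backdoor path from X9 to X5 is any simple undirected path whose first edge points into X9 (i.e. leaves X9 via a parent).
Parents of X9: {X1, X3, X4, X7}.
Enumerating:
  P1: X9 <- X1 -> X4 -> X5
  P2: X9 <- X7 -> X5
  P3: X9 <- X3 -> X4 -> X5
  P4: X9 <- X4 -> X5
That exhausts the simple backdoor paths. Count: 4.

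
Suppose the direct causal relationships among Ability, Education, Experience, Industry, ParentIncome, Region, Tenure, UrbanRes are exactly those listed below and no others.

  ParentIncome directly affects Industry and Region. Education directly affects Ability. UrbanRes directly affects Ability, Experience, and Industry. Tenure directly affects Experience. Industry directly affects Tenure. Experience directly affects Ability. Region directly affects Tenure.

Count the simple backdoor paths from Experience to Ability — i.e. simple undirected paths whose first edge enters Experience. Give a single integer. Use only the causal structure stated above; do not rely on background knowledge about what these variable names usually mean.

A backdoor path from Experience to Ability is any simple undirected path whose first edge points into Experience (i.e. leaves Experience via a parent).
Parents of Experience: {Tenure, UrbanRes}.
Enumerating:
  P1: Experience <- UrbanRes -> Ability
  P2: Experience <- Tenure <- Region <- ParentIncome -> Industry <- UrbanRes -> Ability
  P3: Experience <- Tenure <- Industry <- UrbanRes -> Ability
That exhausts the simple backdoor paths. Count: 3.

3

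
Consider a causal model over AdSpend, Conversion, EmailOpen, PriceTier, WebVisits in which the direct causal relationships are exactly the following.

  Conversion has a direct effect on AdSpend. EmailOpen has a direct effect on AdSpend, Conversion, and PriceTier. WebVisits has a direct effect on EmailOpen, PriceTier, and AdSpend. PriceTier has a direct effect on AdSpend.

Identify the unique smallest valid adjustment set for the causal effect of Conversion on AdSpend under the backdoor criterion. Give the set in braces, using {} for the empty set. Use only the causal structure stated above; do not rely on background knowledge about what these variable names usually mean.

{EmailOpen}

Variables eligible for adjustment (non-descendants of Conversion, excluding Conversion and AdSpend): {EmailOpen, PriceTier, WebVisits}.
Backdoor paths from Conversion to AdSpend:
  P1: Conversion <- EmailOpen <- WebVisits -> PriceTier -> AdSpend
  P2: Conversion <- EmailOpen <- WebVisits -> AdSpend
  P3: Conversion <- EmailOpen -> PriceTier <- WebVisits -> AdSpend
  P4: Conversion <- EmailOpen -> PriceTier -> AdSpend
  P5: Conversion <- EmailOpen -> AdSpend
The empty set is not sufficient: P1 (Conversion <- EmailOpen <- WebVisits -> PriceTier -> AdSpend) has no collider blocking it and no conditioned non-collider, so it is open.
Try {EmailOpen}:
  P1: blocked at chain node EmailOpen ∈ conditioning set.
  P2: blocked at chain node EmailOpen ∈ conditioning set.
  P3: blocked at fork node EmailOpen ∈ conditioning set.
  P4: blocked at fork node EmailOpen ∈ conditioning set.
  P5: blocked at fork node EmailOpen ∈ conditioning set.
{EmailOpen} contains no descendant of Conversion and blocks every backdoor path.
No other singleton works — e.g. {WebVisits} leaves P4 open — so {EmailOpen} is the unique smallest valid adjustment set.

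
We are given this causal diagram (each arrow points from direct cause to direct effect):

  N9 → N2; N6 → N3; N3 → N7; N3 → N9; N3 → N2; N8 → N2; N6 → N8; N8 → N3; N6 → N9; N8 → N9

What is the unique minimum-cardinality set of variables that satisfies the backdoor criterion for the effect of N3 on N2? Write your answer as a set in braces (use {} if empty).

{N6, N8}

Variables eligible for adjustment (non-descendants of N3, excluding N3 and N2): {N6, N8}.
Backdoor paths from N3 to N2:
  P1: N3 <- N6 -> N8 -> N9 -> N2
  P2: N3 <- N6 -> N8 -> N2
  P3: N3 <- N6 -> N9 <- N8 -> N2
  P4: N3 <- N6 -> N9 -> N2
  P5: N3 <- N8 <- N6 -> N9 -> N2
  P6: N3 <- N8 -> N9 -> N2
  P7: N3 <- N8 -> N2
The empty set is not sufficient: P1 (N3 <- N6 -> N8 -> N9 -> N2) has no collider blocking it and no conditioned non-collider, so it is open.
Try {N6, N8}:
  P1: blocked at fork node N6 ∈ conditioning set.
  P2: blocked at fork node N6 ∈ conditioning set.
  P3: blocked at fork node N6 ∈ conditioning set.
  P4: blocked at fork node N6 ∈ conditioning set.
  P5: blocked at chain node N8 ∈ conditioning set.
  P6: blocked at fork node N8 ∈ conditioning set.
  P7: blocked at fork node N8 ∈ conditioning set.
{N6, N8} contains no descendant of N3 and blocks every backdoor path.
Every element of {N6, N8} is needed (dropping N6 leaves P4 open; dropping N8 leaves P6 open), so no proper subset is valid.
Among all size-2 subsets of the eligible variables, only {N6, N8} blocks every backdoor path, so it is the unique smallest valid adjustment set.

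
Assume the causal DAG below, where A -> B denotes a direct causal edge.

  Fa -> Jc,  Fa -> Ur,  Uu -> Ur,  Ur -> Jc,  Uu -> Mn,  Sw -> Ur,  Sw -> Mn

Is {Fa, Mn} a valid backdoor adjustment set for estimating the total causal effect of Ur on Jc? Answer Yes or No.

Backdoor paths from Ur to Jc (paths whose first edge points into Ur):
  P1: Ur <- Fa -> Jc
Condition 1 (no descendant of Ur in the set): holds — descendants of Ur are {Jc}; none are in {Fa, Mn}.
Condition 2 (every backdoor path blocked by {Fa, Mn}):
  P1: blocked at fork node Fa ∈ conditioning set.
{Fa, Mn} satisfies the backdoor criterion.

Yes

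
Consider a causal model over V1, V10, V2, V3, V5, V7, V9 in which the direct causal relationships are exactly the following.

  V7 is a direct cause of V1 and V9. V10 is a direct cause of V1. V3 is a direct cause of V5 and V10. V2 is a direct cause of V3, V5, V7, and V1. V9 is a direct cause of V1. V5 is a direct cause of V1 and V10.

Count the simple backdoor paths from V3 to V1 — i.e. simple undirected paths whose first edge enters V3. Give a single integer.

A backdoor path from V3 to V1 is any simple undirected path whose first edge points into V3 (i.e. leaves V3 via a parent).
Parents of V3: {V2}.
Enumerating:
  P1: V3 <- V2 -> V7 -> V9 -> V1
  P2: V3 <- V2 -> V7 -> V1
  P3: V3 <- V2 -> V5 -> V10 -> V1
  P4: V3 <- V2 -> V5 -> V1
  P5: V3 <- V2 -> V1
That exhausts the simple backdoor paths. Count: 5.

5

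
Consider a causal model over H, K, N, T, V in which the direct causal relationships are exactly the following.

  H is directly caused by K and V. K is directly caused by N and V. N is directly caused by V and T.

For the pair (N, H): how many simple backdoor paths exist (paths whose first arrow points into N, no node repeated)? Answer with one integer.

2

A backdoor path from N to H is any simple undirected path whose first edge points into N (i.e. leaves N via a parent).
Parents of N: {T, V}.
Enumerating:
  P1: N <- V -> K -> H
  P2: N <- V -> H
That exhausts the simple backdoor paths. Count: 2.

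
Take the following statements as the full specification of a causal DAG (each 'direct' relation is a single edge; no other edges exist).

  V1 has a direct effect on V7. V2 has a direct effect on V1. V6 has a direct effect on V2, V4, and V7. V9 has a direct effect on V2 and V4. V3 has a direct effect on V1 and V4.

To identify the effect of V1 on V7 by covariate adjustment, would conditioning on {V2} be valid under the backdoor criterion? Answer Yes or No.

Backdoor paths from V1 to V7 (paths whose first edge points into V1):
  P1: V1 <- V3 -> V4 <- V6 -> V7
  P2: V1 <- V3 -> V4 <- V9 -> V2 <- V6 -> V7
  P3: V1 <- V2 <- V6 -> V7
  P4: V1 <- V2 <- V9 -> V4 <- V6 -> V7
Condition 1 (no descendant of V1 in the set): holds — descendants of V1 are {V7}; none are in {V2}.
Condition 2 (every backdoor path blocked by {V2}):
  P1: blocked at collider V4 (neither it nor any descendant is in the conditioning set).
  P2: blocked at collider V4 (neither it nor any descendant is in the conditioning set).
  P3: blocked at chain node V2 ∈ conditioning set.
  P4: blocked at chain node V2 ∈ conditioning set.
{V2} satisfies the backdoor criterion.

Yes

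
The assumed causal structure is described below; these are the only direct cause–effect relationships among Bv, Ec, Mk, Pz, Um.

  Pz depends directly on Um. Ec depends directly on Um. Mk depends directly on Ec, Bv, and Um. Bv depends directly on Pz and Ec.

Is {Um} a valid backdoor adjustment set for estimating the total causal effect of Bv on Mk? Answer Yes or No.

Backdoor paths from Bv to Mk (paths whose first edge points into Bv):
  P1: Bv <- Ec <- Um -> Mk
  P2: Bv <- Ec -> Mk
  P3: Bv <- Pz <- Um -> Ec -> Mk
  P4: Bv <- Pz <- Um -> Mk
Condition 1 (no descendant of Bv in the set): holds — descendants of Bv are {Mk}; none are in {Um}.
Condition 2 (every backdoor path blocked by {Um}):
  P1: blocked at fork node Um ∈ conditioning set.
  P2: open — no interior node is in the conditioning set.
  P3: blocked at fork node Um ∈ conditioning set.
  P4: blocked at fork node Um ∈ conditioning set.
{Um} does not satisfy the backdoor criterion.

No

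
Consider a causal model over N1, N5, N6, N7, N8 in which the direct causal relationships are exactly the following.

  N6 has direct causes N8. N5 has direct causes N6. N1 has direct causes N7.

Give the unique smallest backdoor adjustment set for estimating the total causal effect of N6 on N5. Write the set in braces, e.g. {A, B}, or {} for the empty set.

Variables eligible for adjustment (non-descendants of N6, excluding N6 and N5): {N1, N7, N8}.
Backdoor paths from N6 to N5:
  (none)
With no backdoor paths the empty set already satisfies the criterion, and it is trivially minimal.

{}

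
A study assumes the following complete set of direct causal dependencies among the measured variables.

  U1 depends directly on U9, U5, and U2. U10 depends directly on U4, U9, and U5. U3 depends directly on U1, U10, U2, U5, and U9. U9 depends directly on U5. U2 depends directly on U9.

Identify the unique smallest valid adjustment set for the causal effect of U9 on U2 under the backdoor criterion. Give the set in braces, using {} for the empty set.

{}

Variables eligible for adjustment (non-descendants of U9, excluding U9 and U2): {U4, U5}.
Backdoor paths from U9 to U2:
  P1: U9 <- U5 -> U10 -> U3 <- U2
  P2: U9 <- U5 -> U10 -> U3 <- U1 <- U2
  P3: U9 <- U5 -> U1 <- U2
  P4: U9 <- U5 -> U1 -> U3 <- U2
  P5: U9 <- U5 -> U3 <- U2
  P6: U9 <- U5 -> U3 <- U1 <- U2
Each backdoor path contains an unconditioned collider, so every path is already blocked with the empty conditioning set:
  P1: blocked at collider U3 (neither it nor any descendant is in the conditioning set).
  P2: blocked at collider U3 (neither it nor any descendant is in the conditioning set).
  P3: blocked at collider U1 (neither it nor any descendant is in the conditioning set).
  P4: blocked at collider U3 (neither it nor any descendant is in the conditioning set).
  P5: blocked at collider U3 (neither it nor any descendant is in the conditioning set).
  P6: blocked at collider U3 (neither it nor any descendant is in the conditioning set).
The empty set is therefore the unique smallest valid set.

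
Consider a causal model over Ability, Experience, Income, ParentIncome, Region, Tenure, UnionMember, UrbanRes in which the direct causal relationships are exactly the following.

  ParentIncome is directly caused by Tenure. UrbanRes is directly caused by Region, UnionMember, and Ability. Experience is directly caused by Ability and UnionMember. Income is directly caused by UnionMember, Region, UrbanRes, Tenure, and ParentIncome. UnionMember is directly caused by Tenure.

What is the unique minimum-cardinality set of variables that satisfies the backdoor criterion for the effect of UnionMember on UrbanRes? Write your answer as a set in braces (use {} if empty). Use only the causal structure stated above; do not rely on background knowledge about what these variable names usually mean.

Variables eligible for adjustment (non-descendants of UnionMember, excluding UnionMember and UrbanRes): {Ability, ParentIncome, Region, Tenure}.
Backdoor paths from UnionMember to UrbanRes:
  P1: UnionMember <- Tenure -> ParentIncome -> Income <- Region -> UrbanRes
  P2: UnionMember <- Tenure -> ParentIncome -> Income <- UrbanRes
  P3: UnionMember <- Tenure -> Income <- Region -> UrbanRes
  P4: UnionMember <- Tenure -> Income <- UrbanRes
Each backdoor path contains an unconditioned collider, so every path is already blocked with the empty conditioning set:
  P1: blocked at collider Income (neither it nor any descendant is in the conditioning set).
  P2: blocked at collider Income (neither it nor any descendant is in the conditioning set).
  P3: blocked at collider Income (neither it nor any descendant is in the conditioning set).
  P4: blocked at collider Income (neither it nor any descendant is in the conditioning set).
The empty set is therefore the unique smallest valid set.

{}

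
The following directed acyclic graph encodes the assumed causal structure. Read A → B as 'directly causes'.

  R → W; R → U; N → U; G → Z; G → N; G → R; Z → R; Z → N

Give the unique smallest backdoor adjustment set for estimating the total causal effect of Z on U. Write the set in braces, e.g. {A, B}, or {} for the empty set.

Variables eligible for adjustment (non-descendants of Z, excluding Z and U): {G}.
Backdoor paths from Z to U:
  P1: Z <- G -> R -> U
  P2: Z <- G -> N -> U
The empty set is not sufficient: P1 (Z <- G -> R -> U) has no collider blocking it and no conditioned non-collider, so it is open.
Try {G}:
  P1: blocked at fork node G ∈ conditioning set.
  P2: blocked at fork node G ∈ conditioning set.
{G} contains no descendant of Z and blocks every backdoor path.
{G} is the unique smallest valid adjustment set.

{G}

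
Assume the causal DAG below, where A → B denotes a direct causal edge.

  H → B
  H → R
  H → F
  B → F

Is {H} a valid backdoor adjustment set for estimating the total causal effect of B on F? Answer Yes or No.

Yes

Backdoor paths from B to F (paths whose first edge points into B):
  P1: B <- H -> F
Condition 1 (no descendant of B in the set): holds — descendants of B are {F}; none are in {H}.
Condition 2 (every backdoor path blocked by {H}):
  P1: blocked at fork node H ∈ conditioning set.
{H} satisfies the backdoor criterion.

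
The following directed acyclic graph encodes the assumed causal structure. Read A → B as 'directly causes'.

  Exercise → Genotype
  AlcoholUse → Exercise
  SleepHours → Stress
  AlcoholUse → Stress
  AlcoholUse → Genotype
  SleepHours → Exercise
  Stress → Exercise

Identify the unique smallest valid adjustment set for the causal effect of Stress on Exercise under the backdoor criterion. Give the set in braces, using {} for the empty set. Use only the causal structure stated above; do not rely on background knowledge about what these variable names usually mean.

Variables eligible for adjustment (non-descendants of Stress, excluding Stress and Exercise): {AlcoholUse, SleepHours}.
Backdoor paths from Stress to Exercise:
  P1: Stress <- SleepHours -> Exercise
  P2: Stress <- AlcoholUse -> Exercise
  P3: Stress <- AlcoholUse -> Genotype <- Exercise
The empty set is not sufficient: P1 (Stress <- SleepHours -> Exercise) has no collider blocking it and no conditioned non-collider, so it is open.
Try {AlcoholUse, SleepHours}:
  P1: blocked at fork node SleepHours ∈ conditioning set.
  P2: blocked at fork node AlcoholUse ∈ conditioning set.
  P3: blocked at fork node AlcoholUse ∈ conditioning set.
{AlcoholUse, SleepHours} contains no descendant of Stress and blocks every backdoor path.
Every element of {AlcoholUse, SleepHours} is needed (dropping AlcoholUse leaves P2 open; dropping SleepHours leaves P1 open), so no proper subset is valid.
Among all size-2 subsets of the eligible variables, only {AlcoholUse, SleepHours} blocks every backdoor path, so it is the unique smallest valid adjustment set.

{AlcoholUse, SleepHours}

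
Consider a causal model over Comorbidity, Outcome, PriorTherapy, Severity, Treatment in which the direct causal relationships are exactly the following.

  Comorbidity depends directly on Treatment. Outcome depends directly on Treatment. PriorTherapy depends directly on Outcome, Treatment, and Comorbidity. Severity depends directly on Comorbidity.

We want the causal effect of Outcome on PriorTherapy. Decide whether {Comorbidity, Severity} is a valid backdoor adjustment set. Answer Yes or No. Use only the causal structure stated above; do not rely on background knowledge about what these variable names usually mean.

Backdoor paths from Outcome to PriorTherapy (paths whose first edge points into Outcome):
  P1: Outcome <- Treatment -> Comorbidity -> PriorTherapy
  P2: Outcome <- Treatment -> PriorTherapy
Condition 1 (no descendant of Outcome in the set): holds — descendants of Outcome are {PriorTherapy}; none are in {Comorbidity, Severity}.
Condition 2 (every backdoor path blocked by {Comorbidity, Severity}):
  P1: blocked at chain node Comorbidity ∈ conditioning set.
  P2: open — no interior node is in the conditioning set.
{Comorbidity, Severity} does not satisfy the backdoor criterion.

No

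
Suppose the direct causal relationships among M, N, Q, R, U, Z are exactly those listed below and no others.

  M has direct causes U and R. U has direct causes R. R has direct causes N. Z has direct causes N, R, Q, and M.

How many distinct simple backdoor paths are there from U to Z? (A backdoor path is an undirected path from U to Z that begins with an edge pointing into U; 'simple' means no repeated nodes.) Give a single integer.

3

A backdoor path from U to Z is any simple undirected path whose first edge points into U (i.e. leaves U via a parent).
Parents of U: {R}.
Enumerating:
  P1: U <- R <- N -> Z
  P2: U <- R -> M -> Z
  P3: U <- R -> Z
That exhausts the simple backdoor paths. Count: 3.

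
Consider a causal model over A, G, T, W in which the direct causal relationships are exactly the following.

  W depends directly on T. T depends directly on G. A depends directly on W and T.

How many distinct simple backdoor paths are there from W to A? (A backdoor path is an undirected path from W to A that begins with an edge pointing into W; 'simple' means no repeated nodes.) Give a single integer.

A backdoor path from W to A is any simple undirected path whose first edge points into W (i.e. leaves W via a parent).
Parents of W: {T}.
Enumerating:
  P1: W <- T -> A
That exhausts the simple backdoor paths. Count: 1.

1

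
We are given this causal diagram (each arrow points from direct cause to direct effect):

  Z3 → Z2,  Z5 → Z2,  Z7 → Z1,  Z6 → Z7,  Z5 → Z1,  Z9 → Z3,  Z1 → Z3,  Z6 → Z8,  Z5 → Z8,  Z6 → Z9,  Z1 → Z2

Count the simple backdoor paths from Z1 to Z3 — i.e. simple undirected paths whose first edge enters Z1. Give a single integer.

4

A backdoor path from Z1 to Z3 is any simple undirected path whose first edge points into Z1 (i.e. leaves Z1 via a parent).
Parents of Z1: {Z5, Z7}.
Enumerating:
  P1: Z1 <- Z5 -> Z8 <- Z6 -> Z9 -> Z3
  P2: Z1 <- Z5 -> Z2 <- Z3
  P3: Z1 <- Z7 <- Z6 -> Z9 -> Z3
  P4: Z1 <- Z7 <- Z6 -> Z8 <- Z5 -> Z2 <- Z3
That exhausts the simple backdoor paths. Count: 4.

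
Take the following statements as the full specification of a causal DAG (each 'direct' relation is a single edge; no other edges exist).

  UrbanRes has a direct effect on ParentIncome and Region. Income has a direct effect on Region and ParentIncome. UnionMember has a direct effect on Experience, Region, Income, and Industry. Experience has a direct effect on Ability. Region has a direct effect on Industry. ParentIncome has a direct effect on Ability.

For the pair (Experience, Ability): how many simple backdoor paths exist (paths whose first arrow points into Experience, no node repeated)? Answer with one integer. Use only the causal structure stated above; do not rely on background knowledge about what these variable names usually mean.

6

A backdoor path from Experience to Ability is any simple undirected path whose first edge points into Experience (i.e. leaves Experience via a parent).
Parents of Experience: {UnionMember}.
Enumerating:
  P1: Experience <- UnionMember -> Income -> Region <- UrbanRes -> ParentIncome -> Ability
  P2: Experience <- UnionMember -> Income -> ParentIncome -> Ability
  P3: Experience <- UnionMember -> Region <- Income -> ParentIncome -> Ability
  P4: Experience <- UnionMember -> Region <- UrbanRes -> ParentIncome -> Ability
  P5: Experience <- UnionMember -> Industry <- Region <- Income -> ParentIncome -> Ability
  P6: Experience <- UnionMember -> Industry <- Region <- UrbanRes -> ParentIncome -> Ability
That exhausts the simple backdoor paths. Count: 6.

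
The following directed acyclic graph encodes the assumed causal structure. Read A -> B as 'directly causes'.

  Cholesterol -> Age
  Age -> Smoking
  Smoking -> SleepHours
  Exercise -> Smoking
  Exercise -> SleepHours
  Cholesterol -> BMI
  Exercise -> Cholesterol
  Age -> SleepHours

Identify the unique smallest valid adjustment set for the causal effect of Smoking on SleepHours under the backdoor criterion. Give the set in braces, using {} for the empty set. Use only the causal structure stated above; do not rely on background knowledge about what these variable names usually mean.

{Age, Exercise}

Variables eligible for adjustment (non-descendants of Smoking, excluding Smoking and SleepHours): {Age, BMI, Cholesterol, Exercise}.
Backdoor paths from Smoking to SleepHours:
  P1: Smoking <- Exercise -> Cholesterol -> Age -> SleepHours
  P2: Smoking <- Exercise -> SleepHours
  P3: Smoking <- Age <- Cholesterol <- Exercise -> SleepHours
  P4: Smoking <- Age -> SleepHours
The empty set is not sufficient: P1 (Smoking <- Exercise -> Cholesterol -> Age -> SleepHours) has no collider blocking it and no conditioned non-collider, so it is open.
Try {Age, Exercise}:
  P1: blocked at fork node Exercise ∈ conditioning set.
  P2: blocked at fork node Exercise ∈ conditioning set.
  P3: blocked at chain node Age ∈ conditioning set.
  P4: blocked at fork node Age ∈ conditioning set.
{Age, Exercise} contains no descendant of Smoking and blocks every backdoor path.
Every element of {Age, Exercise} is needed (dropping Age leaves P4 open; dropping Exercise leaves P2 open), so no proper subset is valid.
Among all size-2 subsets of the eligible variables, only {Age, Exercise} blocks every backdoor path, so it is the unique smallest valid adjustment set.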